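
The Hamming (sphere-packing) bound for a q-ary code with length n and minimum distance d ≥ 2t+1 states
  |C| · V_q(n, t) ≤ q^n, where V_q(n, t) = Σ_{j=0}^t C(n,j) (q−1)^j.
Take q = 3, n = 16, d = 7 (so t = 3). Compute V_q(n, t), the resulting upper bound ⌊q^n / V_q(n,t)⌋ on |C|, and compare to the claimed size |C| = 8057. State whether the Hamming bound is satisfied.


V_q(n, t) = 4993, q^n = 43046721, Hamming bound = 8621, |C| = 8057 ≤ bound (satisfied).

Step 1: Compute V_q(n, t) = Σ_{j=0}^3 C(n, j) (q−1)^j.
  j = 0: C(16,0)·(2)^0 = 1·1 = 1.
  j = 1: C(16,1)·(2)^1 = 16·2 = 32.
  j = 2: C(16,2)·(2)^2 = 120·4 = 480.
  j = 3: C(16,3)·(2)^3 = 560·8 = 4480.
  V_q(n, t) = 1 + 32 + 480 + 4480 = 4993.
Step 2: q^n = 3^16 = 43046721.
Step 3: Hamming bound ⌊q^n / V_q(n,t)⌋ = ⌊43046721/4993⌋ = 8621.
Step 4: Compare |C| = 8057 to 8621: satisfied.
The claimed |C| lies below the Hamming bound.


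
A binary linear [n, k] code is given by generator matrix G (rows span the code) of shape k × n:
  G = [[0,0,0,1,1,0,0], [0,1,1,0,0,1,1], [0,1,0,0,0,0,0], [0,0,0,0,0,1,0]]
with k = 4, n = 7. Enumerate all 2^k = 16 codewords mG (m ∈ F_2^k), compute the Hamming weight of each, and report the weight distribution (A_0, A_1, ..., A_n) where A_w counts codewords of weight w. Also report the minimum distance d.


Weight distribution: A_0 = 1, A_1 = 2, A_2 = 3, A_3 = 4, A_4 = 3, A_5 = 2, A_6 = 1. Minimum distance d = 1.

Enumerate all 2^4 = 16 messages m ∈ F_2^4.
For each, compute codeword c = mG in F_2^7, then tally its weight.
  m = 0000 → c = 0000000, weight = 0.
  m = 1000 → c = 0001100, weight = 2.
  m = 0100 → c = 0110011, weight = 4.
  m = 1100 → c = 0111111, weight = 6.
  m = 0010 → c = 0100000, weight = 1.
  m = 1010 → c = 0101100, weight = 3.
  m = 0110 → c = 0010011, weight = 3.
  m = 1110 → c = 0011111, weight = 5.
  m = 0001 → c = 0000010, weight = 1.
  m = 1001 → c = 0001110, weight = 3.
  m = 0101 → c = 0110001, weight = 3.
  m = 1101 → c = 0111101, weight = 5.
  m = 0011 → c = 0100010, weight = 2.
  m = 1011 → c = 0101110, weight = 4.
  m = 0111 → c = 0010001, weight = 2.
  m = 1111 → c = 0011101, weight = 4.
Tally weights:
  weight 0: 1 codewords.
  weight 1: 2 codewords.
  weight 2: 3 codewords.
  weight 3: 4 codewords.
  weight 4: 3 codewords.
  weight 5: 2 codewords.
  weight 6: 1 codewords.
Minimum distance d = smallest w > 0 with A_w > 0 = 1.
Sanity: Σ A_w = 16 = 2^4 = 16 ✓.


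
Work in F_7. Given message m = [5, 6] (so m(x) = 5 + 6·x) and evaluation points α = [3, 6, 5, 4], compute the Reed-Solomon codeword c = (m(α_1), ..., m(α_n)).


c = [2, 6, 0, 1]

Message polynomial: m(x) = 5 + 6·x (mod 7).
For each evaluation point α_i, compute m(α_i) mod 7:
  α_1 = 3: Horner steps 6 → 2, so m(3) = 2.
  α_2 = 6: Horner steps 6 → 6, so m(6) = 6.
  α_3 = 5: Horner steps 6 → 0, so m(5) = 0.
  α_4 = 4: Horner steps 6 → 1, so m(4) = 1.
Codeword c = [2, 6, 0, 1] ∈ F_7^4.


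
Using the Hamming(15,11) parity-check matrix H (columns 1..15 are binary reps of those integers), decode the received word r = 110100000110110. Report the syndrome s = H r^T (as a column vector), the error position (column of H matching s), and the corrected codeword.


s = (0, 1, 0, 1)^T, error position = 5, corrected codeword c = 110110000110110

Compute s = H r^T mod 2 one row at a time:
  s_1 = 0 + 0 + 1 + 1 + 0 + 1 + 1 + 0 = 4 ≡ 0 (mod 2).
  s_2 = 1 + 0 + 0 + 0 + 0 + 1 + 1 + 0 = 3 ≡ 1 (mod 2).
  s_3 = 1 + 0 + 0 + 0 + 1 + 1 + 1 + 0 = 4 ≡ 0 (mod 2).
  s_4 = 1 + 0 + 0 + 0 + 0 + 1 + 1 + 0 = 3 ≡ 1 (mod 2).
s = (0, 1, 0, 1)^T — this equals column 5 of H (binary 0101), so error is at position 5.
Correct: flip bit 5 of r = 110100000110110 to get c = 110110000110110.


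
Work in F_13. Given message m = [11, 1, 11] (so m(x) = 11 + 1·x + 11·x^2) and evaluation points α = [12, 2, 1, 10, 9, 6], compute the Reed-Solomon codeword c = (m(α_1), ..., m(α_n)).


c = [8, 5, 10, 3, 1, 10]

Message polynomial: m(x) = 11 + 1·x + 11·x^2 (mod 13).
For each evaluation point α_i, compute m(α_i) mod 13:
  α_1 = 12: Horner steps 11 → 3 → 8, so m(12) = 8.
  α_2 = 2: Horner steps 11 → 10 → 5, so m(2) = 5.
  α_3 = 1: Horner steps 11 → 12 → 10, so m(1) = 10.
  α_4 = 10: Horner steps 11 → 7 → 3, so m(10) = 3.
  α_5 = 9: Horner steps 11 → 9 → 1, so m(9) = 1.
  α_6 = 6: Horner steps 11 → 2 → 10, so m(6) = 10.
Codeword c = [8, 5, 10, 3, 1, 10] ∈ F_13^6.


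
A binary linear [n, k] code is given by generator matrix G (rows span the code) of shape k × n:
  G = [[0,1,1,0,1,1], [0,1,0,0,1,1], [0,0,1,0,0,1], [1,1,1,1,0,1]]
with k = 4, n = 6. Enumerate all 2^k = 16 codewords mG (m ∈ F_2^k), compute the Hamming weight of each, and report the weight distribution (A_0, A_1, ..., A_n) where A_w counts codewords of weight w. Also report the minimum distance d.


Weight distribution: A_0 = 1, A_1 = 2, A_2 = 2, A_3 = 4, A_4 = 5, A_5 = 2. Minimum distance d = 1.

Enumerate all 2^4 = 16 messages m ∈ F_2^4.
For each, compute codeword c = mG in F_2^6, then tally its weight.
  m = 0000 → c = 000000, weight = 0.
  m = 1000 → c = 011011, weight = 4.
  m = 0100 → c = 010011, weight = 3.
  m = 1100 → c = 001000, weight = 1.
  m = 0010 → c = 001001, weight = 2.
  m = 1010 → c = 010010, weight = 2.
  m = 0110 → c = 011010, weight = 3.
  m = 1110 → c = 000001, weight = 1.
  m = 0001 → c = 111101, weight = 5.
  m = 1001 → c = 100110, weight = 3.
  m = 0101 → c = 101110, weight = 4.
  m = 1101 → c = 110101, weight = 4.
  m = 0011 → c = 110100, weight = 3.
  m = 1011 → c = 101111, weight = 5.
  m = 0111 → c = 100111, weight = 4.
  m = 1111 → c = 111100, weight = 4.
Tally weights:
  weight 0: 1 codewords.
  weight 1: 2 codewords.
  weight 2: 2 codewords.
  weight 3: 4 codewords.
  weight 4: 5 codewords.
  weight 5: 2 codewords.
Minimum distance d = smallest w > 0 with A_w > 0 = 1.
Sanity: Σ A_w = 16 = 2^4 = 16 ✓.


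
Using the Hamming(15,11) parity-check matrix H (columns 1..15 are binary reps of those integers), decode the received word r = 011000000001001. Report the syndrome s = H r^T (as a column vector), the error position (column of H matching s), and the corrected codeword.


s = (0, 0, 1, 0)^T, error position = 2, corrected codeword c = 001000000001001

Compute s = H r^T mod 2 one row at a time:
  s_1 = 0 + 0 + 0 + 0 + 1 + 0 + 0 + 1 = 2 ≡ 0 (mod 2).
  s_2 = 0 + 0 + 0 + 0 + 1 + 0 + 0 + 1 = 2 ≡ 0 (mod 2).
  s_3 = 1 + 1 + 0 + 0 + 0 + 0 + 0 + 1 = 3 ≡ 1 (mod 2).
  s_4 = 0 + 1 + 0 + 0 + 0 + 0 + 0 + 1 = 2 ≡ 0 (mod 2).
s = (0, 0, 1, 0)^T — this equals column 2 of H (binary 0010), so error is at position 2.
Correct: flip bit 2 of r = 011000000001001 to get c = 001000000001001.


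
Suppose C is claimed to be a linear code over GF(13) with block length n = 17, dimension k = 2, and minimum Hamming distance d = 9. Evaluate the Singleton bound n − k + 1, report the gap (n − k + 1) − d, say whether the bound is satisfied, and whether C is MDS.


Singleton RHS = n − k + 1 = 16, slack = 7, bound satisfied, not MDS.

Singleton bound: d ≤ n − k + 1.
Here n = 17, k = 2, so n − k + 1 = 16.
Given d = 9, check d ≤ 16: YES.
Slack = (n − k + 1) − d = 7.
The code is NOT MDS (slack = 7 > 0).
Description: the claimed parameters are [17, 2, 9]_13; such a code would be non-MDS.


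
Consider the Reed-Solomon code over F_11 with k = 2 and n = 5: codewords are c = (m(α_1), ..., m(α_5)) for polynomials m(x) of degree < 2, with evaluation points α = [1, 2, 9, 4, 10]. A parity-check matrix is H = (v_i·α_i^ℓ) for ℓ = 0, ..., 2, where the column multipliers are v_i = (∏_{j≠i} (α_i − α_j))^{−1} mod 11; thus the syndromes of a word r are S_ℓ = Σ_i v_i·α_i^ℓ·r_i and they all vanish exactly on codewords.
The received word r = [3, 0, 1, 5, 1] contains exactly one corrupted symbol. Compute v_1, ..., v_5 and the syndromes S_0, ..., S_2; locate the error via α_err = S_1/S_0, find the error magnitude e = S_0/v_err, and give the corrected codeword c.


S = (1, 10, 1), error at position 5, error magnitude e = 3, c = [3, 0, 1, 5, 9].

Step 1: column multipliers v_i = (∏_{j≠i}(α_i − α_j))^{−1} mod 11.
  i = 1 (α = 1): (1−2)(1−9)(1−4)(1−10) = (−1)·(−8)·(−3)·(−9) = 216 ≡ 7, so v_1 = 7^{−1} = 8 (mod 11).
  i = 2 (α = 2): (2−1)(2−9)(2−4)(2−10) = 1·(−7)·(−2)·(−8) = −112 ≡ 9, so v_2 = 9^{−1} = 5 (mod 11).
  i = 3 (α = 9): (9−1)(9−2)(9−4)(9−10) = 8·7·5·(−1) = −280 ≡ 6, so v_3 = 6^{−1} = 2 (mod 11).
  i = 4 (α = 4): (4−1)(4−2)(4−9)(4−10) = 3·2·(−5)·(−6) = 180 ≡ 4, so v_4 = 4^{−1} = 3 (mod 11).
  i = 5 (α = 10): (10−1)(10−2)(10−9)(10−4) = 9·8·1·6 = 432 ≡ 3, so v_5 = 3^{−1} = 4 (mod 11).
  v = [8, 5, 2, 3, 4].
Step 2: syndromes of r = [3, 0, 1, 5, 1] (all sums mod 11).
  S_0 = Σ v_i r_i = 8·3 + 5·0 + 2·1 + 3·5 + 4·1 = 45 ≡ 1.
  S_1 = Σ v_i α_i r_i = 8·1·3 + 5·2·0 + 2·9·1 + 3·4·5 + 4·10·1 = 142 ≡ 10.
  α_i^2 mod 11 = [1, 4, 4, 5, 1].
  S_2 = Σ v_i α_i^2 r_i = 8·1·3 + 5·4·0 + 2·4·1 + 3·5·5 + 4·1·1 = 111 ≡ 1.
  S = (1, 10, 1) ≠ 0, so r is not a codeword (an error is present).
Step 3: locate the error. For a single error e at position i, S_ℓ = v_i·e·α_i^ℓ, so α_err = S_1/S_0.
  S_0^{−1} = 1^{−1} = 1 (mod 11), so α_err = 10·1 = 10 ≡ 10 = α_5. Error position i = 5.
  Consistency check: S_2/S_1 = 1·10 = 10 ≡ 10 = α_err ✓ (single-error assumption holds).
Step 4: error magnitude e = S_0/v_5 = S_0·∏_{j≠5}(α_5 − α_j) = 1·3 = 3 ≡ 3 (mod 11).
Step 5: correct position 5: c_5 = r_5 − e = 1 − 3 ≡ 9 (mod 11). Hence c = [3, 0, 1, 5, 9].
  Check: interpolating c through the α_i gives m(x) = 6 + 8·x (degree < 2) with m(α_i) = c_i for every i, so c is indeed a codeword.


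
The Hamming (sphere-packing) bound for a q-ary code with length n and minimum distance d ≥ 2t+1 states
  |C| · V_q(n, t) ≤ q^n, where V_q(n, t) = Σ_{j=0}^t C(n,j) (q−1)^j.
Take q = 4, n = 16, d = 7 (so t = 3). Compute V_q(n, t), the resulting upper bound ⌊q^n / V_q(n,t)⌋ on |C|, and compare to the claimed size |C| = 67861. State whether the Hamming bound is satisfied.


V_q(n, t) = 16249, q^n = 4294967296, Hamming bound = 264321, |C| = 67861 ≤ bound (satisfied).

Step 1: Compute V_q(n, t) = Σ_{j=0}^3 C(n, j) (q−1)^j.
  j = 0: C(16,0)·(3)^0 = 1·1 = 1.
  j = 1: C(16,1)·(3)^1 = 16·3 = 48.
  j = 2: C(16,2)·(3)^2 = 120·9 = 1080.
  j = 3: C(16,3)·(3)^3 = 560·27 = 15120.
  V_q(n, t) = 1 + 48 + 1080 + 15120 = 16249.
Step 2: q^n = 4^16 = 4294967296.
Step 3: Hamming bound ⌊q^n / V_q(n,t)⌋ = ⌊4294967296/16249⌋ = 264321.
Step 4: Compare |C| = 67861 to 264321: satisfied.
The claimed |C| lies below the Hamming bound.


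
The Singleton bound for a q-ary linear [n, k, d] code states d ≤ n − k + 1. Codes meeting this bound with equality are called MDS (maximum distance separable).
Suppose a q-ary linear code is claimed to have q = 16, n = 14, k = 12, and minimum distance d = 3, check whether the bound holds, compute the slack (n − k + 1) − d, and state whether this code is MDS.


Singleton RHS = n − k + 1 = 3, slack = 0, bound satisfied, MDS.

Singleton bound: d ≤ n − k + 1.
Here n = 14, k = 12, so n − k + 1 = 3.
Given d = 3, check d ≤ 3: YES.
Slack = (n − k + 1) − d = 0.
The code is MDS (slack = 0).
Description: the claimed parameters are [14, 12, 3]_16; such a code would be MDS (meets Singleton bound).


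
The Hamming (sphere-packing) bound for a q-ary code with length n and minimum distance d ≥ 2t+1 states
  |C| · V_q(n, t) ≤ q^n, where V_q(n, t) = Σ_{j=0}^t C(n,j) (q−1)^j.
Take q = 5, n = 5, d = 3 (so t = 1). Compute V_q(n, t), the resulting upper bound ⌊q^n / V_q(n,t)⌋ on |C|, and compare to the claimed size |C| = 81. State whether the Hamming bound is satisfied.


V_q(n, t) = 21, q^n = 3125, Hamming bound = 148, |C| = 81 ≤ bound (satisfied).

Step 1: Compute V_q(n, t) = Σ_{j=0}^1 C(n, j) (q−1)^j.
  j = 0: C(5,0)·(4)^0 = 1·1 = 1.
  j = 1: C(5,1)·(4)^1 = 5·4 = 20.
  V_q(n, t) = 1 + 20 = 21.
Step 2: q^n = 5^5 = 3125.
Step 3: Hamming bound ⌊q^n / V_q(n,t)⌋ = ⌊3125/21⌋ = 148.
Step 4: Compare |C| = 81 to 148: satisfied.
The claimed |C| lies below the Hamming bound.


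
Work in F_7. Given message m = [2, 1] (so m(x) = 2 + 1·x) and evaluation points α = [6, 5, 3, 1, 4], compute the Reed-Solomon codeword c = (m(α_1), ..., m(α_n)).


c = [1, 0, 5, 3, 6]

Message polynomial: m(x) = 2 + 1·x (mod 7).
For each evaluation point α_i, compute m(α_i) mod 7:
  α_1 = 6: Horner steps 1 → 1, so m(6) = 1.
  α_2 = 5: Horner steps 1 → 0, so m(5) = 0.
  α_3 = 3: Horner steps 1 → 5, so m(3) = 5.
  α_4 = 1: Horner steps 1 → 3, so m(1) = 3.
  α_5 = 4: Horner steps 1 → 6, so m(4) = 6.
Codeword c = [1, 0, 5, 3, 6] ∈ F_7^5.


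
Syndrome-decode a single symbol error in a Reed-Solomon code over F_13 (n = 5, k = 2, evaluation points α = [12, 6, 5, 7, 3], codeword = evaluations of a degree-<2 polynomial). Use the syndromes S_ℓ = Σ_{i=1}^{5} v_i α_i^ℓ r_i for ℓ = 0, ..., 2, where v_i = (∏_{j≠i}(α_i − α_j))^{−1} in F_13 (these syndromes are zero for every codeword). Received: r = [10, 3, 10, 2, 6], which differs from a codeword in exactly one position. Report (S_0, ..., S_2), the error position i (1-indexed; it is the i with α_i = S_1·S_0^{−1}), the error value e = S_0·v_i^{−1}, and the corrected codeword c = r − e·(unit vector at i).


S = (10, 11, 3), error at position 3, error magnitude e = 6, c = [10, 3, 4, 2, 6].

Step 1: column multipliers v_i = (∏_{j≠i}(α_i − α_j))^{−1} mod 13.
  i = 1 (α = 12): (12−6)(12−5)(12−7)(12−3) = 6·7·5·9 = 1890 ≡ 5, so v_1 = 5^{−1} = 8 (mod 13).
  i = 2 (α = 6): (6−12)(6−5)(6−7)(6−3) = (−6)·1·(−1)·3 = 18 ≡ 5, so v_2 = 5^{−1} = 8 (mod 13).
  i = 3 (α = 5): (5−12)(5−6)(5−7)(5−3) = (−7)·(−1)·(−2)·2 = −28 ≡ 11, so v_3 = 11^{−1} = 6 (mod 13).
  i = 4 (α = 7): (7−12)(7−6)(7−5)(7−3) = (−5)·1·2·4 = −40 ≡ 12, so v_4 = 12^{−1} = 12 (mod 13).
  i = 5 (α = 3): (3−12)(3−6)(3−5)(3−7) = (−9)·(−3)·(−2)·(−4) = 216 ≡ 8, so v_5 = 8^{−1} = 5 (mod 13).
  v = [8, 8, 6, 12, 5].
Step 2: syndromes of r = [10, 3, 10, 2, 6] (all sums mod 13).
  S_0 = Σ v_i r_i = 8·10 + 8·3 + 6·10 + 12·2 + 5·6 = 218 ≡ 10.
  S_1 = Σ v_i α_i r_i = 8·12·10 + 8·6·3 + 6·5·10 + 12·7·2 + 5·3·6 = 1662 ≡ 11.
  α_i^2 mod 13 = [1, 10, 12, 10, 9].
  S_2 = Σ v_i α_i^2 r_i = 8·1·10 + 8·10·3 + 6·12·10 + 12·10·2 + 5·9·6 = 1550 ≡ 3.
  S = (10, 11, 3) ≠ 0, so r is not a codeword (an error is present).
Step 3: locate the error. For a single error e at position i, S_ℓ = v_i·e·α_i^ℓ, so α_err = S_1/S_0.
  S_0^{−1} = 10^{−1} = 4 (mod 13), so α_err = 11·4 = 44 ≡ 5 = α_3. Error position i = 3.
  Consistency check: S_2/S_1 = 3·6 = 18 ≡ 5 = α_err ✓ (single-error assumption holds).
Step 4: error magnitude e = S_0/v_3 = S_0·∏_{j≠3}(α_3 − α_j) = 10·11 = 110 ≡ 6 (mod 13).
Step 5: correct position 3: c_3 = r_3 − e = 10 − 6 ≡ 4 (mod 13). Hence c = [10, 3, 4, 2, 6].
  Check: interpolating c through the α_i gives m(x) = 9 + 12·x (degree < 2) with m(α_i) = c_i for every i, so c is indeed a codeword.


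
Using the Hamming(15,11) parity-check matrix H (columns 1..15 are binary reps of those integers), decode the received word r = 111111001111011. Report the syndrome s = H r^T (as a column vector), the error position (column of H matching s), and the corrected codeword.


s = (0, 0, 1, 0)^T, error position = 2, corrected codeword c = 101111001111011

Compute s = H r^T mod 2 one row at a time:
  s_1 = 0 + 1 + 1 + 1 + 1 + 0 + 1 + 1 = 6 ≡ 0 (mod 2).
  s_2 = 1 + 1 + 1 + 0 + 1 + 0 + 1 + 1 = 6 ≡ 0 (mod 2).
  s_3 = 1 + 1 + 1 + 0 + 1 + 1 + 1 + 1 = 7 ≡ 1 (mod 2).
  s_4 = 1 + 1 + 1 + 0 + 1 + 1 + 0 + 1 = 6 ≡ 0 (mod 2).
s = (0, 0, 1, 0)^T — this equals column 2 of H (binary 0010), so error is at position 2.
Correct: flip bit 2 of r = 111111001111011 to get c = 101111001111011.


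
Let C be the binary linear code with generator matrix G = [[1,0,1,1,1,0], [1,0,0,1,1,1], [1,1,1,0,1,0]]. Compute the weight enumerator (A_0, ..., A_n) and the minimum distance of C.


Weight distribution: A_0 = 1, A_2 = 2, A_4 = 5. Minimum distance d = 2.

Enumerate all 2^3 = 8 messages m ∈ F_2^3.
For each, compute codeword c = mG in F_2^6, then tally its weight.
  m = 000 → c = 000000, weight = 0.
  m = 100 → c = 101110, weight = 4.
  m = 010 → c = 100111, weight = 4.
  m = 110 → c = 001001, weight = 2.
  m = 001 → c = 111010, weight = 4.
  m = 101 → c = 010100, weight = 2.
  m = 011 → c = 011101, weight = 4.
  m = 111 → c = 110011, weight = 4.
Tally weights:
  weight 0: 1 codewords.
  weight 2: 2 codewords.
  weight 4: 5 codewords.
Minimum distance d = smallest w > 0 with A_w > 0 = 2.
Sanity: Σ A_w = 8 = 2^3 = 8 ✓.


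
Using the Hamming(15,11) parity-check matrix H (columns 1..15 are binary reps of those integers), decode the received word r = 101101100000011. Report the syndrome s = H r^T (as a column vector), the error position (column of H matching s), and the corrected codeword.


s = (0, 1, 1, 0)^T, error position = 6, corrected codeword c = 101100100000011

Compute s = H r^T mod 2 one row at a time:
  s_1 = 0 + 0 + 0 + 0 + 0 + 0 + 1 + 1 = 2 ≡ 0 (mod 2).
  s_2 = 1 + 0 + 1 + 1 + 0 + 0 + 1 + 1 = 5 ≡ 1 (mod 2).
  s_3 = 0 + 1 + 1 + 1 + 0 + 0 + 1 + 1 = 5 ≡ 1 (mod 2).
  s_4 = 1 + 1 + 0 + 1 + 0 + 0 + 0 + 1 = 4 ≡ 0 (mod 2).
s = (0, 1, 1, 0)^T — this equals column 6 of H (binary 0110), so error is at position 6.
Correct: flip bit 6 of r = 101101100000011 to get c = 101100100000011.


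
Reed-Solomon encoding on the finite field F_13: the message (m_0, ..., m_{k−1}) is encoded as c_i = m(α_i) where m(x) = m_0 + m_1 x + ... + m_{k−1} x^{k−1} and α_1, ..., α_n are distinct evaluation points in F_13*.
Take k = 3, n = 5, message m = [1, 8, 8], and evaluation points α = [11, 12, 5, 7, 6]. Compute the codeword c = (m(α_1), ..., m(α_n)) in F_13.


c = [4, 1, 7, 7, 12]

Message polynomial: m(x) = 1 + 8·x + 8·x^2 (mod 13).
For each evaluation point α_i, compute m(α_i) mod 13:
  α_1 = 11: Horner steps 8 → 5 → 4, so m(11) = 4.
  α_2 = 12: Horner steps 8 → 0 → 1, so m(12) = 1.
  α_3 = 5: Horner steps 8 → 9 → 7, so m(5) = 7.
  α_4 = 7: Horner steps 8 → 12 → 7, so m(7) = 7.
  α_5 = 6: Horner steps 8 → 4 → 12, so m(6) = 12.
Codeword c = [4, 1, 7, 7, 12] ∈ F_13^5.


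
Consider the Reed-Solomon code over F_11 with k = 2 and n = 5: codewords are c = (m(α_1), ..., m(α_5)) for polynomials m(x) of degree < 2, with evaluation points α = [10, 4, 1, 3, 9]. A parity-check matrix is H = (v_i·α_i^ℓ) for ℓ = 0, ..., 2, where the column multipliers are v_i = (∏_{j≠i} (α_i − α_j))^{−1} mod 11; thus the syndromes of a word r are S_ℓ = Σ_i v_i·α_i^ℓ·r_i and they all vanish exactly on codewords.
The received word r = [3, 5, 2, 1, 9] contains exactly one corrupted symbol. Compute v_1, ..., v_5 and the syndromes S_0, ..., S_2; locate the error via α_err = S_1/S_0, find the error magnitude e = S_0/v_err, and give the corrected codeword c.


S = (5, 9, 3), error at position 2, error magnitude e = 10, c = [3, 6, 2, 1, 9].

Step 1: column multipliers v_i = (∏_{j≠i}(α_i − α_j))^{−1} mod 11.
  i = 1 (α = 10): (10−4)(10−1)(10−3)(10−9) = 6·9·7·1 = 378 ≡ 4, so v_1 = 4^{−1} = 3 (mod 11).
  i = 2 (α = 4): (4−10)(4−1)(4−3)(4−9) = (−6)·3·1·(−5) = 90 ≡ 2, so v_2 = 2^{−1} = 6 (mod 11).
  i = 3 (α = 1): (1−10)(1−4)(1−3)(1−9) = (−9)·(−3)·(−2)·(−8) = 432 ≡ 3, so v_3 = 3^{−1} = 4 (mod 11).
  i = 4 (α = 3): (3−10)(3−4)(3−1)(3−9) = (−7)·(−1)·2·(−6) = −84 ≡ 4, so v_4 = 4^{−1} = 3 (mod 11).
  i = 5 (α = 9): (9−10)(9−4)(9−1)(9−3) = (−1)·5·8·6 = −240 ≡ 2, so v_5 = 2^{−1} = 6 (mod 11).
  v = [3, 6, 4, 3, 6].
Step 2: syndromes of r = [3, 5, 2, 1, 9] (all sums mod 11).
  S_0 = Σ v_i r_i = 3·3 + 6·5 + 4·2 + 3·1 + 6·9 = 104 ≡ 5.
  S_1 = Σ v_i α_i r_i = 3·10·3 + 6·4·5 + 4·1·2 + 3·3·1 + 6·9·9 = 713 ≡ 9.
  α_i^2 mod 11 = [1, 5, 1, 9, 4].
  S_2 = Σ v_i α_i^2 r_i = 3·1·3 + 6·5·5 + 4·1·2 + 3·9·1 + 6·4·9 = 410 ≡ 3.
  S = (5, 9, 3) ≠ 0, so r is not a codeword (an error is present).
Step 3: locate the error. For a single error e at position i, S_ℓ = v_i·e·α_i^ℓ, so α_err = S_1/S_0.
  S_0^{−1} = 5^{−1} = 9 (mod 11), so α_err = 9·9 = 81 ≡ 4 = α_2. Error position i = 2.
  Consistency check: S_2/S_1 = 3·5 = 15 ≡ 4 = α_err ✓ (single-error assumption holds).
Step 4: error magnitude e = S_0/v_2 = S_0·∏_{j≠2}(α_2 − α_j) = 5·2 = 10 ≡ 10 (mod 11).
Step 5: correct position 2: c_2 = r_2 − e = 5 − 10 ≡ 6 (mod 11). Hence c = [3, 6, 2, 1, 9].
  Check: interpolating c through the α_i gives m(x) = 8 + 5·x (degree < 2) with m(α_i) = c_i for every i, so c is indeed a codeword.


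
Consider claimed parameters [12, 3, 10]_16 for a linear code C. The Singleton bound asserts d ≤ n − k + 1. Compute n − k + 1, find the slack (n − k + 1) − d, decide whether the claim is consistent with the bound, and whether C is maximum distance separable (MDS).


Singleton RHS = n − k + 1 = 10, slack = 0, bound satisfied, MDS.

Singleton bound: d ≤ n − k + 1.
Here n = 12, k = 3, so n − k + 1 = 10.
Given d = 10, check d ≤ 10: YES.
Slack = (n − k + 1) − d = 0.
The code is MDS (slack = 0).
Description: the claimed parameters are [12, 3, 10]_16; such a code would be MDS (meets Singleton bound).


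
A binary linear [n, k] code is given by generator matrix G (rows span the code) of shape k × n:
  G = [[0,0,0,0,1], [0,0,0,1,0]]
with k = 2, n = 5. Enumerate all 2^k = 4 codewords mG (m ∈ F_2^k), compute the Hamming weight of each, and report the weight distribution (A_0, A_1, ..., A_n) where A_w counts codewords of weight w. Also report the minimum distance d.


Weight distribution: A_0 = 1, A_1 = 2, A_2 = 1. Minimum distance d = 1.

Enumerate all 2^2 = 4 messages m ∈ F_2^2.
For each, compute codeword c = mG in F_2^5, then tally its weight.
  m = 00 → c = 00000, weight = 0.
  m = 10 → c = 00001, weight = 1.
  m = 01 → c = 00010, weight = 1.
  m = 11 → c = 00011, weight = 2.
Tally weights:
  weight 0: 1 codewords.
  weight 1: 2 codewords.
  weight 2: 1 codewords.
Minimum distance d = smallest w > 0 with A_w > 0 = 1.
Sanity: Σ A_w = 4 = 2^2 = 4 ✓.


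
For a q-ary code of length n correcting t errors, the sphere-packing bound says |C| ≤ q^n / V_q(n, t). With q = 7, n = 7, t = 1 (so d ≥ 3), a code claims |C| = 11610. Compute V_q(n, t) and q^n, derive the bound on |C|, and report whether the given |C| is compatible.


V_q(n, t) = 43, q^n = 823543, Hamming bound = 19152, |C| = 11610 ≤ bound (satisfied).

Step 1: Compute V_q(n, t) = Σ_{j=0}^1 C(n, j) (q−1)^j.
  j = 0: C(7,0)·(6)^0 = 1·1 = 1.
  j = 1: C(7,1)·(6)^1 = 7·6 = 42.
  V_q(n, t) = 1 + 42 = 43.
Step 2: q^n = 7^7 = 823543.
Step 3: Hamming bound ⌊q^n / V_q(n,t)⌋ = ⌊823543/43⌋ = 19152.
Step 4: Compare |C| = 11610 to 19152: satisfied.
The claimed |C| lies below the Hamming bound.


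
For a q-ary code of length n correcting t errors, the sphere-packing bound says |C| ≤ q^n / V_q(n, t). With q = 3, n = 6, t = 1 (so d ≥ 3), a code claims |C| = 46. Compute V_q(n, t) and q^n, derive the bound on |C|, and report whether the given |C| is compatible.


V_q(n, t) = 13, q^n = 729, Hamming bound = 56, |C| = 46 ≤ bound (satisfied).

Step 1: Compute V_q(n, t) = Σ_{j=0}^1 C(n, j) (q−1)^j.
  j = 0: C(6,0)·(2)^0 = 1·1 = 1.
  j = 1: C(6,1)·(2)^1 = 6·2 = 12.
  V_q(n, t) = 1 + 12 = 13.
Step 2: q^n = 3^6 = 729.
Step 3: Hamming bound ⌊q^n / V_q(n,t)⌋ = ⌊729/13⌋ = 56.
Step 4: Compare |C| = 46 to 56: satisfied.
The claimed |C| lies below the Hamming bound.


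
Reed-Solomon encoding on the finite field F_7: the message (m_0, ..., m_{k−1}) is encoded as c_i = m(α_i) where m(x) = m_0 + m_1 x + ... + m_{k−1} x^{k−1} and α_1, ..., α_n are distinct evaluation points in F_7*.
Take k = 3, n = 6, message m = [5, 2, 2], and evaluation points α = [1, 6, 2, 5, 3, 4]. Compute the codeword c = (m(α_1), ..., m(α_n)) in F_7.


c = [2, 5, 3, 2, 1, 3]

Message polynomial: m(x) = 5 + 2·x + 2·x^2 (mod 7).
For each evaluation point α_i, compute m(α_i) mod 7:
  α_1 = 1: Horner steps 2 → 4 → 2, so m(1) = 2.
  α_2 = 6: Horner steps 2 → 0 → 5, so m(6) = 5.
  α_3 = 2: Horner steps 2 → 6 → 3, so m(2) = 3.
  α_4 = 5: Horner steps 2 → 5 → 2, so m(5) = 2.
  α_5 = 3: Horner steps 2 → 1 → 1, so m(3) = 1.
  α_6 = 4: Horner steps 2 → 3 → 3, so m(4) = 3.
Codeword c = [2, 5, 3, 2, 1, 3] ∈ F_7^6.


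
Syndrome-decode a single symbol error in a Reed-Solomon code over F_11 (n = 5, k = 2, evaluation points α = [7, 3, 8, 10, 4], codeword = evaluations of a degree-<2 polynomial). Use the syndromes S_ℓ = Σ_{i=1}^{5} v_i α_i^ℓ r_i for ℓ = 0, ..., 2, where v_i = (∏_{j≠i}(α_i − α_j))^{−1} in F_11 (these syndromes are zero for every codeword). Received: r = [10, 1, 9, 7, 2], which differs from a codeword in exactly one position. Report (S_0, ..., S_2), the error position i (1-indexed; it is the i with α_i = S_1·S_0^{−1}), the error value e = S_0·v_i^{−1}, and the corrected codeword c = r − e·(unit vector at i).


S = (8, 2, 6), error at position 2, error magnitude e = 9, c = [10, 3, 9, 7, 2].

Step 1: column multipliers v_i = (∏_{j≠i}(α_i − α_j))^{−1} mod 11.
  i = 1 (α = 7): (7−3)(7−8)(7−10)(7−4) = 4·(−1)·(−3)·3 = 36 ≡ 3, so v_1 = 3^{−1} = 4 (mod 11).
  i = 2 (α = 3): (3−7)(3−8)(3−10)(3−4) = (−4)·(−5)·(−7)·(−1) = 140 ≡ 8, so v_2 = 8^{−1} = 7 (mod 11).
  i = 3 (α = 8): (8−7)(8−3)(8−10)(8−4) = 1·5·(−2)·4 = −40 ≡ 4, so v_3 = 4^{−1} = 3 (mod 11).
  i = 4 (α = 10): (10−7)(10−3)(10−8)(10−4) = 3·7·2·6 = 252 ≡ 10, so v_4 = 10^{−1} = 10 (mod 11).
  i = 5 (α = 4): (4−7)(4−3)(4−8)(4−10) = (−3)·1·(−4)·(−6) = −72 ≡ 5, so v_5 = 5^{−1} = 9 (mod 11).
  v = [4, 7, 3, 10, 9].
Step 2: syndromes of r = [10, 1, 9, 7, 2] (all sums mod 11).
  S_0 = Σ v_i r_i = 4·10 + 7·1 + 3·9 + 10·7 + 9·2 = 162 ≡ 8.
  S_1 = Σ v_i α_i r_i = 4·7·10 + 7·3·1 + 3·8·9 + 10·10·7 + 9·4·2 = 1289 ≡ 2.
  α_i^2 mod 11 = [5, 9, 9, 1, 5].
  S_2 = Σ v_i α_i^2 r_i = 4·5·10 + 7·9·1 + 3·9·9 + 10·1·7 + 9·5·2 = 666 ≡ 6.
  S = (8, 2, 6) ≠ 0, so r is not a codeword (an error is present).
Step 3: locate the error. For a single error e at position i, S_ℓ = v_i·e·α_i^ℓ, so α_err = S_1/S_0.
  S_0^{−1} = 8^{−1} = 7 (mod 11), so α_err = 2·7 = 14 ≡ 3 = α_2. Error position i = 2.
  Consistency check: S_2/S_1 = 6·6 = 36 ≡ 3 = α_err ✓ (single-error assumption holds).
Step 4: error magnitude e = S_0/v_2 = S_0·∏_{j≠2}(α_2 − α_j) = 8·8 = 64 ≡ 9 (mod 11).
Step 5: correct position 2: c_2 = r_2 − e = 1 − 9 ≡ 3 (mod 11). Hence c = [10, 3, 9, 7, 2].
  Check: interpolating c through the α_i gives m(x) = 6 + 10·x (degree < 2) with m(α_i) = c_i for every i, so c is indeed a codeword.


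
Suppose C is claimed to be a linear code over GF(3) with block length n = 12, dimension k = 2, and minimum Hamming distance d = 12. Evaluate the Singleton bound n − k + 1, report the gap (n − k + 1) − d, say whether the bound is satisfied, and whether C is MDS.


Singleton RHS = n − k + 1 = 11, slack = -1, bound violated (no such code; not MDS).

Singleton bound: d ≤ n − k + 1.
Here n = 12, k = 2, so n − k + 1 = 11.
Given d = 12, check d ≤ 11: NO.
Slack = (n − k + 1) − d = -1.
The slack is negative: d = 12 exceeds n − k + 1 = 11 by 1, so the Singleton bound is violated and no linear [12, 2, 12]_3 code can exist. In particular it is not MDS (MDS requires d = n − k + 1 exactly).
Description: the claimed parameters are [12, 2, 12]_3; such a code would be impossible (violates the Singleton bound).


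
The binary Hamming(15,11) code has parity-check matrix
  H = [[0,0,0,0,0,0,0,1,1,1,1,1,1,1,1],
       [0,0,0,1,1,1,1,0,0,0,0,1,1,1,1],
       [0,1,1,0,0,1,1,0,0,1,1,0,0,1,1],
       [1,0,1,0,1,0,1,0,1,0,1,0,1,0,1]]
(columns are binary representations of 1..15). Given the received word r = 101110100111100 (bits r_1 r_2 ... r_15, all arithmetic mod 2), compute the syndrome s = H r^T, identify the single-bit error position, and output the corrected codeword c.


s = (0, 1, 0, 0)^T, error position = 4, corrected codeword c = 101010100111100

Compute s = H r^T mod 2 one row at a time:
  s_1 = 0 + 0 + 1 + 1 + 1 + 1 + 0 + 0 = 4 ≡ 0 (mod 2).
  s_2 = 1 + 1 + 0 + 1 + 1 + 1 + 0 + 0 = 5 ≡ 1 (mod 2).
  s_3 = 0 + 1 + 0 + 1 + 1 + 1 + 0 + 0 = 4 ≡ 0 (mod 2).
  s_4 = 1 + 1 + 1 + 1 + 0 + 1 + 1 + 0 = 6 ≡ 0 (mod 2).
s = (0, 1, 0, 0)^T — this equals column 4 of H (binary 0100), so error is at position 4.
Correct: flip bit 4 of r = 101110100111100 to get c = 101010100111100.


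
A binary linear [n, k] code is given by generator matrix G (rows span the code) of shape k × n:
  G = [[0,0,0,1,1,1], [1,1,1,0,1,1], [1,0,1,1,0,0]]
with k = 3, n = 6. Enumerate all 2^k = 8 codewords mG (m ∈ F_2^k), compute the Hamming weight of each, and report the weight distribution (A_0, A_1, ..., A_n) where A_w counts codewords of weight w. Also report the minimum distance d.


Weight distribution: A_0 = 1, A_1 = 1, A_3 = 2, A_4 = 3, A_5 = 1. Minimum distance d = 1.

Enumerate all 2^3 = 8 messages m ∈ F_2^3.
For each, compute codeword c = mG in F_2^6, then tally its weight.
  m = 000 → c = 000000, weight = 0.
  m = 100 → c = 000111, weight = 3.
  m = 010 → c = 111011, weight = 5.
  m = 110 → c = 111100, weight = 4.
  m = 001 → c = 101100, weight = 3.
  m = 101 → c = 101011, weight = 4.
  m = 011 → c = 010111, weight = 4.
  m = 111 → c = 010000, weight = 1.
Tally weights:
  weight 0: 1 codewords.
  weight 1: 1 codewords.
  weight 3: 2 codewords.
  weight 4: 3 codewords.
  weight 5: 1 codewords.
Minimum distance d = smallest w > 0 with A_w > 0 = 1.
Sanity: Σ A_w = 8 = 2^3 = 8 ✓.


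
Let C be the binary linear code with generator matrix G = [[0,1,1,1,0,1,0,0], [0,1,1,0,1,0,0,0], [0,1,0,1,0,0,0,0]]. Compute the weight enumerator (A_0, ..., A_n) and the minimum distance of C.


Weight distribution: A_0 = 1, A_2 = 2, A_3 = 4, A_4 = 1. Minimum distance d = 2.

Enumerate all 2^3 = 8 messages m ∈ F_2^3.
For each, compute codeword c = mG in F_2^8, then tally its weight.
  m = 000 → c = 00000000, weight = 0.
  m = 100 → c = 01110100, weight = 4.
  m = 010 → c = 01101000, weight = 3.
  m = 110 → c = 00011100, weight = 3.
  m = 001 → c = 01010000, weight = 2.
  m = 101 → c = 00100100, weight = 2.
  m = 011 → c = 00111000, weight = 3.
  m = 111 → c = 01001100, weight = 3.
Tally weights:
  weight 0: 1 codewords.
  weight 2: 2 codewords.
  weight 3: 4 codewords.
  weight 4: 1 codewords.
Minimum distance d = smallest w > 0 with A_w > 0 = 2.
Sanity: Σ A_w = 8 = 2^3 = 8 ✓.


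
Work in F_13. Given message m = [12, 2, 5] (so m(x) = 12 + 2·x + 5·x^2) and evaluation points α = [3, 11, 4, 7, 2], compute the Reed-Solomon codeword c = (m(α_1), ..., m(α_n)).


c = [11, 2, 9, 11, 10]

Message polynomial: m(x) = 12 + 2·x + 5·x^2 (mod 13).
For each evaluation point α_i, compute m(α_i) mod 13:
  α_1 = 3: Horner steps 5 → 4 → 11, so m(3) = 11.
  α_2 = 11: Horner steps 5 → 5 → 2, so m(11) = 2.
  α_3 = 4: Horner steps 5 → 9 → 9, so m(4) = 9.
  α_4 = 7: Horner steps 5 → 11 → 11, so m(7) = 11.
  α_5 = 2: Horner steps 5 → 12 → 10, so m(2) = 10.
Codeword c = [11, 2, 9, 11, 10] ∈ F_13^5.


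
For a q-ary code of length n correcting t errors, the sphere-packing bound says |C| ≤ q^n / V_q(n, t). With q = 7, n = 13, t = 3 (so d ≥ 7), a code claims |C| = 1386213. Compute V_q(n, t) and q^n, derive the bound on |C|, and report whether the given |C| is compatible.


V_q(n, t) = 64663, q^n = 96889010407, Hamming bound = 1498368, |C| = 1386213 ≤ bound (satisfied).

Step 1: Compute V_q(n, t) = Σ_{j=0}^3 C(n, j) (q−1)^j.
  j = 0: C(13,0)·(6)^0 = 1·1 = 1.
  j = 1: C(13,1)·(6)^1 = 13·6 = 78.
  j = 2: C(13,2)·(6)^2 = 78·36 = 2808.
  j = 3: C(13,3)·(6)^3 = 286·216 = 61776.
  V_q(n, t) = 1 + 78 + 2808 + 61776 = 64663.
Step 2: q^n = 7^13 = 96889010407.
Step 3: Hamming bound ⌊q^n / V_q(n,t)⌋ = ⌊96889010407/64663⌋ = 1498368.
Step 4: Compare |C| = 1386213 to 1498368: satisfied.
The claimed |C| lies below the Hamming bound.


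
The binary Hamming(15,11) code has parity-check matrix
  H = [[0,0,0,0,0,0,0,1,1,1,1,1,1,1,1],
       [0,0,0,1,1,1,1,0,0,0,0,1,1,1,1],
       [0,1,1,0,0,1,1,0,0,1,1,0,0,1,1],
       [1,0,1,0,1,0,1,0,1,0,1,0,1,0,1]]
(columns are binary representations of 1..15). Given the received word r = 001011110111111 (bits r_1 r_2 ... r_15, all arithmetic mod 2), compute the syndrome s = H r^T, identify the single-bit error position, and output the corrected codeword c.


s = (1, 1, 1, 0)^T, error position = 14, corrected codeword c = 001011110111101

Compute s = H r^T mod 2 one row at a time:
  s_1 = 1 + 0 + 1 + 1 + 1 + 1 + 1 + 1 = 7 ≡ 1 (mod 2).
  s_2 = 0 + 1 + 1 + 1 + 1 + 1 + 1 + 1 = 7 ≡ 1 (mod 2).
  s_3 = 0 + 1 + 1 + 1 + 1 + 1 + 1 + 1 = 7 ≡ 1 (mod 2).
  s_4 = 0 + 1 + 1 + 1 + 0 + 1 + 1 + 1 = 6 ≡ 0 (mod 2).
s = (1, 1, 1, 0)^T — this equals column 14 of H (binary 1110), so error is at position 14.
Correct: flip bit 14 of r = 001011110111111 to get c = 001011110111101.


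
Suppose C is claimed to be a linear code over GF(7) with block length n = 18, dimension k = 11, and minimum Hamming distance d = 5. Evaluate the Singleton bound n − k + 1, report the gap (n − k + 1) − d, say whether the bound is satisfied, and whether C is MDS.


Singleton RHS = n − k + 1 = 8, slack = 3, bound satisfied, not MDS.

Singleton bound: d ≤ n − k + 1.
Here n = 18, k = 11, so n − k + 1 = 8.
Given d = 5, check d ≤ 8: YES.
Slack = (n − k + 1) − d = 3.
The code is NOT MDS (slack = 3 > 0).
Description: the claimed parameters are [18, 11, 5]_7; such a code would be non-MDS.


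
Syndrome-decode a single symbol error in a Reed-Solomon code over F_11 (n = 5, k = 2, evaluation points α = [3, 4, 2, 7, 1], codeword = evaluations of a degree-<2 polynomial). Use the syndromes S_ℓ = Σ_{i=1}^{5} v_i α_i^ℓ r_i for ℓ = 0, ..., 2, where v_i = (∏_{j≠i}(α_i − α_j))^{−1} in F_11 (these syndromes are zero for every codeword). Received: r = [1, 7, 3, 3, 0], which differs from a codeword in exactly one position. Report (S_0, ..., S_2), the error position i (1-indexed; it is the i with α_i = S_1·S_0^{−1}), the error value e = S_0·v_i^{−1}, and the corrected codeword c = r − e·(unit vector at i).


S = (8, 5, 10), error at position 3, error magnitude e = 8, c = [1, 7, 6, 3, 0].

Step 1: column multipliers v_i = (∏_{j≠i}(α_i − α_j))^{−1} mod 11.
  i = 1 (α = 3): (3−4)(3−2)(3−7)(3−1) = (−1)·1·(−4)·2 = 8 ≡ 8, so v_1 = 8^{−1} = 7 (mod 11).
  i = 2 (α = 4): (4−3)(4−2)(4−7)(4−1) = 1·2·(−3)·3 = −18 ≡ 4, so v_2 = 4^{−1} = 3 (mod 11).
  i = 3 (α = 2): (2−3)(2−4)(2−7)(2−1) = (−1)·(−2)·(−5)·1 = −10 ≡ 1, so v_3 = 1^{−1} = 1 (mod 11).
  i = 4 (α = 7): (7−3)(7−4)(7−2)(7−1) = 4·3·5·6 = 360 ≡ 8, so v_4 = 8^{−1} = 7 (mod 11).
  i = 5 (α = 1): (1−3)(1−4)(1−2)(1−7) = (−2)·(−3)·(−1)·(−6) = 36 ≡ 3, so v_5 = 3^{−1} = 4 (mod 11).
  v = [7, 3, 1, 7, 4].
Step 2: syndromes of r = [1, 7, 3, 3, 0] (all sums mod 11).
  S_0 = Σ v_i r_i = 7·1 + 3·7 + 1·3 + 7·3 + 4·0 = 52 ≡ 8.
  S_1 = Σ v_i α_i r_i = 7·3·1 + 3·4·7 + 1·2·3 + 7·7·3 + 4·1·0 = 258 ≡ 5.
  α_i^2 mod 11 = [9, 5, 4, 5, 1].
  S_2 = Σ v_i α_i^2 r_i = 7·9·1 + 3·5·7 + 1·4·3 + 7·5·3 + 4·1·0 = 285 ≡ 10.
  S = (8, 5, 10) ≠ 0, so r is not a codeword (an error is present).
Step 3: locate the error. For a single error e at position i, S_ℓ = v_i·e·α_i^ℓ, so α_err = S_1/S_0.
  S_0^{−1} = 8^{−1} = 7 (mod 11), so α_err = 5·7 = 35 ≡ 2 = α_3. Error position i = 3.
  Consistency check: S_2/S_1 = 10·9 = 90 ≡ 2 = α_err ✓ (single-error assumption holds).
Step 4: error magnitude e = S_0/v_3 = S_0·∏_{j≠3}(α_3 − α_j) = 8·1 = 8 ≡ 8 (mod 11).
Step 5: correct position 3: c_3 = r_3 − e = 3 − 8 ≡ 6 (mod 11). Hence c = [1, 7, 6, 3, 0].
  Check: interpolating c through the α_i gives m(x) = 5 + 6·x (degree < 2) with m(α_i) = c_i for every i, so c is indeed a codeword.


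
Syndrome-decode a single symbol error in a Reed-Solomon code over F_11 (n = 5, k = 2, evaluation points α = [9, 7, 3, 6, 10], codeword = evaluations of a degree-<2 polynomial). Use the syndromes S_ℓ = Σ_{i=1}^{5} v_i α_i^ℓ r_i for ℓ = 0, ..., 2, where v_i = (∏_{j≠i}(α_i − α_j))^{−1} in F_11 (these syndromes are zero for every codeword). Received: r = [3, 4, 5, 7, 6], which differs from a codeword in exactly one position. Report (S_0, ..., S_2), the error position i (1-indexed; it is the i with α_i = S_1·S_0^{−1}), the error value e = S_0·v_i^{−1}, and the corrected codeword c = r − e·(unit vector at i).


S = (2, 7, 8), error at position 1, error magnitude e = 5, c = [9, 4, 5, 7, 6].

Step 1: column multipliers v_i = (∏_{j≠i}(α_i − α_j))^{−1} mod 11.
  i = 1 (α = 9): (9−7)(9−3)(9−6)(9−10) = 2·6·3·(−1) = −36 ≡ 8, so v_1 = 8^{−1} = 7 (mod 11).
  i = 2 (α = 7): (7−9)(7−3)(7−6)(7−10) = (−2)·4·1·(−3) = 24 ≡ 2, so v_2 = 2^{−1} = 6 (mod 11).
  i = 3 (α = 3): (3−9)(3−7)(3−6)(3−10) = (−6)·(−4)·(−3)·(−7) = 504 ≡ 9, so v_3 = 9^{−1} = 5 (mod 11).
  i = 4 (α = 6): (6−9)(6−7)(6−3)(6−10) = (−3)·(−1)·3·(−4) = −36 ≡ 8, so v_4 = 8^{−1} = 7 (mod 11).
  i = 5 (α = 10): (10−9)(10−7)(10−3)(10−6) = 1·3·7·4 = 84 ≡ 7, so v_5 = 7^{−1} = 8 (mod 11).
  v = [7, 6, 5, 7, 8].
Step 2: syndromes of r = [3, 4, 5, 7, 6] (all sums mod 11).
  S_0 = Σ v_i r_i = 7·3 + 6·4 + 5·5 + 7·7 + 8·6 = 167 ≡ 2.
  S_1 = Σ v_i α_i r_i = 7·9·3 + 6·7·4 + 5·3·5 + 7·6·7 + 8·10·6 = 1206 ≡ 7.
  α_i^2 mod 11 = [4, 5, 9, 3, 1].
  S_2 = Σ v_i α_i^2 r_i = 7·4·3 + 6·5·4 + 5·9·5 + 7·3·7 + 8·1·6 = 624 ≡ 8.
  S = (2, 7, 8) ≠ 0, so r is not a codeword (an error is present).
Step 3: locate the error. For a single error e at position i, S_ℓ = v_i·e·α_i^ℓ, so α_err = S_1/S_0.
  S_0^{−1} = 2^{−1} = 6 (mod 11), so α_err = 7·6 = 42 ≡ 9 = α_1. Error position i = 1.
  Consistency check: S_2/S_1 = 8·8 = 64 ≡ 9 = α_err ✓ (single-error assumption holds).
Step 4: error magnitude e = S_0/v_1 = S_0·∏_{j≠1}(α_1 − α_j) = 2·8 = 16 ≡ 5 (mod 11).
Step 5: correct position 1: c_1 = r_1 − e = 3 − 5 ≡ 9 (mod 11). Hence c = [9, 4, 5, 7, 6].
  Check: interpolating c through the α_i gives m(x) = 3 + 8·x (degree < 2) with m(α_i) = c_i for every i, so c is indeed a codeword.


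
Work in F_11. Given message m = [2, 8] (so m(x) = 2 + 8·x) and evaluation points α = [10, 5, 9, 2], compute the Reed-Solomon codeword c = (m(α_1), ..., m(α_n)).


c = [5, 9, 8, 7]

Message polynomial: m(x) = 2 + 8·x (mod 11).
For each evaluation point α_i, compute m(α_i) mod 11:
  α_1 = 10: Horner steps 8 → 5, so m(10) = 5.
  α_2 = 5: Horner steps 8 → 9, so m(5) = 9.
  α_3 = 9: Horner steps 8 → 8, so m(9) = 8.
  α_4 = 2: Horner steps 8 → 7, so m(2) = 7.
Codeword c = [5, 9, 8, 7] ∈ F_11^4.


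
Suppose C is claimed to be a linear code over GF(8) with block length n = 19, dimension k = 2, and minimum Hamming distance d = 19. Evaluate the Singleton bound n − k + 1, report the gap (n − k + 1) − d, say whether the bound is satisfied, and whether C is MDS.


Singleton RHS = n − k + 1 = 18, slack = -1, bound violated (no such code; not MDS).

Singleton bound: d ≤ n − k + 1.
Here n = 19, k = 2, so n − k + 1 = 18.
Given d = 19, check d ≤ 18: NO.
Slack = (n − k + 1) − d = -1.
The slack is negative: d = 19 exceeds n − k + 1 = 18 by 1, so the Singleton bound is violated and no linear [19, 2, 19]_8 code can exist. In particular it is not MDS (MDS requires d = n − k + 1 exactly).
Description: the claimed parameters are [19, 2, 19]_8; such a code would be impossible (violates the Singleton bound).
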